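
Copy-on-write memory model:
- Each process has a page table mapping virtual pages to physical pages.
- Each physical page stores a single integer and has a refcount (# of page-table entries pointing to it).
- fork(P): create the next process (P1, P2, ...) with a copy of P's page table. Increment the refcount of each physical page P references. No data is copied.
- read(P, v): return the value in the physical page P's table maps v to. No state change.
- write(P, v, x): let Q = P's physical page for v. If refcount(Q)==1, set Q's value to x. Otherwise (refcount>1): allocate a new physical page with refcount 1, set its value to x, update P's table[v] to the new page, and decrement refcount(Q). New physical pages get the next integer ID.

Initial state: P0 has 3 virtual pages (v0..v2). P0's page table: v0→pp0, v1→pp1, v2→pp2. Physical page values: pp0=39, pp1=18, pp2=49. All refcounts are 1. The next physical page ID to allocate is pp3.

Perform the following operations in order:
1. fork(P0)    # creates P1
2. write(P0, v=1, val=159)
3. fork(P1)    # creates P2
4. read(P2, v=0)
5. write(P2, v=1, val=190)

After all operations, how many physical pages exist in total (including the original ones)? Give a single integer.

Op 1: fork(P0) -> P1. 3 ppages; refcounts: pp0:2 pp1:2 pp2:2
Op 2: write(P0, v1, 159). refcount(pp1)=2>1 -> COPY to pp3. 4 ppages; refcounts: pp0:2 pp1:1 pp2:2 pp3:1
Op 3: fork(P1) -> P2. 4 ppages; refcounts: pp0:3 pp1:2 pp2:3 pp3:1
Op 4: read(P2, v0) -> 39. No state change.
Op 5: write(P2, v1, 190). refcount(pp1)=2>1 -> COPY to pp4. 5 ppages; refcounts: pp0:3 pp1:1 pp2:3 pp3:1 pp4:1

Answer: 5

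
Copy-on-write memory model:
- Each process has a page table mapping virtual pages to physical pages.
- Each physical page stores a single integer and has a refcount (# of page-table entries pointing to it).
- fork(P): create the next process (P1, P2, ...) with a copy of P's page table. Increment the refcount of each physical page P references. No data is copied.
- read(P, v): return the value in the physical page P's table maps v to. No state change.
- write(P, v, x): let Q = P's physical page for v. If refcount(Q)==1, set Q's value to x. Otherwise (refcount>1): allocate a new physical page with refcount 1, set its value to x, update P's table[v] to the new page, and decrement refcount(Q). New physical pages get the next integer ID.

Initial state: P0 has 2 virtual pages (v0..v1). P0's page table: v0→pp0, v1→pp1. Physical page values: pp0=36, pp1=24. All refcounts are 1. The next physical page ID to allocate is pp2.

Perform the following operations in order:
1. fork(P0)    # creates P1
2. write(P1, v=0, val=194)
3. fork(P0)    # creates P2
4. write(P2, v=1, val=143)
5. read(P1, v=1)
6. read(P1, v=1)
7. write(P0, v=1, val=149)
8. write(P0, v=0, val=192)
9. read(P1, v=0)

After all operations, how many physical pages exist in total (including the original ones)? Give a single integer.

Op 1: fork(P0) -> P1. 2 ppages; refcounts: pp0:2 pp1:2
Op 2: write(P1, v0, 194). refcount(pp0)=2>1 -> COPY to pp2. 3 ppages; refcounts: pp0:1 pp1:2 pp2:1
Op 3: fork(P0) -> P2. 3 ppages; refcounts: pp0:2 pp1:3 pp2:1
Op 4: write(P2, v1, 143). refcount(pp1)=3>1 -> COPY to pp3. 4 ppages; refcounts: pp0:2 pp1:2 pp2:1 pp3:1
Op 5: read(P1, v1) -> 24. No state change.
Op 6: read(P1, v1) -> 24. No state change.
Op 7: write(P0, v1, 149). refcount(pp1)=2>1 -> COPY to pp4. 5 ppages; refcounts: pp0:2 pp1:1 pp2:1 pp3:1 pp4:1
Op 8: write(P0, v0, 192). refcount(pp0)=2>1 -> COPY to pp5. 6 ppages; refcounts: pp0:1 pp1:1 pp2:1 pp3:1 pp4:1 pp5:1
Op 9: read(P1, v0) -> 194. No state change.

Answer: 6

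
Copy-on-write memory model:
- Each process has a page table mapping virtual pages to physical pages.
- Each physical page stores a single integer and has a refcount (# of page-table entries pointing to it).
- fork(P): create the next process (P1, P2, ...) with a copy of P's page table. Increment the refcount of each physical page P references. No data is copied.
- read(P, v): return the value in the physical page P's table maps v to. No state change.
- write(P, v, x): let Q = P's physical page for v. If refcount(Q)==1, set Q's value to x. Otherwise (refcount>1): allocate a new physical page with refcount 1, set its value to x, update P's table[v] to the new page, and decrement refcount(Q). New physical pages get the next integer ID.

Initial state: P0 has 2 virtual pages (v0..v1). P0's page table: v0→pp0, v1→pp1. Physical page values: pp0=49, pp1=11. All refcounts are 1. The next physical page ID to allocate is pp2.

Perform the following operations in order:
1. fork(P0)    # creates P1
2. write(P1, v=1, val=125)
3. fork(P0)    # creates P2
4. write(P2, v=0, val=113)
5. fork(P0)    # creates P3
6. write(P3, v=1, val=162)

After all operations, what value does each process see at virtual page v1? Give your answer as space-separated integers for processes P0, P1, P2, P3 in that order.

Answer: 11 125 11 162

Derivation:
Op 1: fork(P0) -> P1. 2 ppages; refcounts: pp0:2 pp1:2
Op 2: write(P1, v1, 125). refcount(pp1)=2>1 -> COPY to pp2. 3 ppages; refcounts: pp0:2 pp1:1 pp2:1
Op 3: fork(P0) -> P2. 3 ppages; refcounts: pp0:3 pp1:2 pp2:1
Op 4: write(P2, v0, 113). refcount(pp0)=3>1 -> COPY to pp3. 4 ppages; refcounts: pp0:2 pp1:2 pp2:1 pp3:1
Op 5: fork(P0) -> P3. 4 ppages; refcounts: pp0:3 pp1:3 pp2:1 pp3:1
Op 6: write(P3, v1, 162). refcount(pp1)=3>1 -> COPY to pp4. 5 ppages; refcounts: pp0:3 pp1:2 pp2:1 pp3:1 pp4:1
P0: v1 -> pp1 = 11
P1: v1 -> pp2 = 125
P2: v1 -> pp1 = 11
P3: v1 -> pp4 = 162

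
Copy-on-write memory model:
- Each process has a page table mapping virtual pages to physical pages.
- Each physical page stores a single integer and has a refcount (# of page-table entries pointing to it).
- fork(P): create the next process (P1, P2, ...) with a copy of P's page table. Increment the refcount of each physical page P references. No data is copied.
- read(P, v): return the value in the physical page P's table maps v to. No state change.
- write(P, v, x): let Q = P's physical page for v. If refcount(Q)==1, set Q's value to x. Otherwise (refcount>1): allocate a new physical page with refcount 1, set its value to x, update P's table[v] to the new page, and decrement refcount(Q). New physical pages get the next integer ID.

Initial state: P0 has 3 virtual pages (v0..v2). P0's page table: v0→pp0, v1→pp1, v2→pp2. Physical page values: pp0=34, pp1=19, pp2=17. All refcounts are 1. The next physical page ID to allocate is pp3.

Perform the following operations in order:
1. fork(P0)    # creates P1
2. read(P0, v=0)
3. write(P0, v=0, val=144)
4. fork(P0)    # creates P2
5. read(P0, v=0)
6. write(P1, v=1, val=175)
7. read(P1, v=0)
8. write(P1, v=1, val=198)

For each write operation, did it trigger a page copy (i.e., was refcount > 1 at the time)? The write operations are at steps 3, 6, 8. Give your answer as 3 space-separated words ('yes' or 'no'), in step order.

Op 1: fork(P0) -> P1. 3 ppages; refcounts: pp0:2 pp1:2 pp2:2
Op 2: read(P0, v0) -> 34. No state change.
Op 3: write(P0, v0, 144). refcount(pp0)=2>1 -> COPY to pp3. 4 ppages; refcounts: pp0:1 pp1:2 pp2:2 pp3:1
Op 4: fork(P0) -> P2. 4 ppages; refcounts: pp0:1 pp1:3 pp2:3 pp3:2
Op 5: read(P0, v0) -> 144. No state change.
Op 6: write(P1, v1, 175). refcount(pp1)=3>1 -> COPY to pp4. 5 ppages; refcounts: pp0:1 pp1:2 pp2:3 pp3:2 pp4:1
Op 7: read(P1, v0) -> 34. No state change.
Op 8: write(P1, v1, 198). refcount(pp4)=1 -> write in place. 5 ppages; refcounts: pp0:1 pp1:2 pp2:3 pp3:2 pp4:1

yes yes no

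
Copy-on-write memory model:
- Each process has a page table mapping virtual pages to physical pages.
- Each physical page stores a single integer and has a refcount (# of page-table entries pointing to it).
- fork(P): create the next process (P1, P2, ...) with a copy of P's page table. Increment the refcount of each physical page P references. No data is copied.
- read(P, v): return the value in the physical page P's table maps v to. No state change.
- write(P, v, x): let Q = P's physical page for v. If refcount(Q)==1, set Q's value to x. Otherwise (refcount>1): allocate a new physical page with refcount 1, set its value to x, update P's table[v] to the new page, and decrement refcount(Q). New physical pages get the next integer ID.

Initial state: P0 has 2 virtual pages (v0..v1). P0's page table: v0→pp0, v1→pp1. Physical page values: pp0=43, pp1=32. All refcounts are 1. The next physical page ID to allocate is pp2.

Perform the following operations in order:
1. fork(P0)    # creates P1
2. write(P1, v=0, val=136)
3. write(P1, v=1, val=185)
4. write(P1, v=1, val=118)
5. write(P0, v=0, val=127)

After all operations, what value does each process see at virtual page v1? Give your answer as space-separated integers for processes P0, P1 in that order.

Op 1: fork(P0) -> P1. 2 ppages; refcounts: pp0:2 pp1:2
Op 2: write(P1, v0, 136). refcount(pp0)=2>1 -> COPY to pp2. 3 ppages; refcounts: pp0:1 pp1:2 pp2:1
Op 3: write(P1, v1, 185). refcount(pp1)=2>1 -> COPY to pp3. 4 ppages; refcounts: pp0:1 pp1:1 pp2:1 pp3:1
Op 4: write(P1, v1, 118). refcount(pp3)=1 -> write in place. 4 ppages; refcounts: pp0:1 pp1:1 pp2:1 pp3:1
Op 5: write(P0, v0, 127). refcount(pp0)=1 -> write in place. 4 ppages; refcounts: pp0:1 pp1:1 pp2:1 pp3:1
P0: v1 -> pp1 = 32
P1: v1 -> pp3 = 118

Answer: 32 118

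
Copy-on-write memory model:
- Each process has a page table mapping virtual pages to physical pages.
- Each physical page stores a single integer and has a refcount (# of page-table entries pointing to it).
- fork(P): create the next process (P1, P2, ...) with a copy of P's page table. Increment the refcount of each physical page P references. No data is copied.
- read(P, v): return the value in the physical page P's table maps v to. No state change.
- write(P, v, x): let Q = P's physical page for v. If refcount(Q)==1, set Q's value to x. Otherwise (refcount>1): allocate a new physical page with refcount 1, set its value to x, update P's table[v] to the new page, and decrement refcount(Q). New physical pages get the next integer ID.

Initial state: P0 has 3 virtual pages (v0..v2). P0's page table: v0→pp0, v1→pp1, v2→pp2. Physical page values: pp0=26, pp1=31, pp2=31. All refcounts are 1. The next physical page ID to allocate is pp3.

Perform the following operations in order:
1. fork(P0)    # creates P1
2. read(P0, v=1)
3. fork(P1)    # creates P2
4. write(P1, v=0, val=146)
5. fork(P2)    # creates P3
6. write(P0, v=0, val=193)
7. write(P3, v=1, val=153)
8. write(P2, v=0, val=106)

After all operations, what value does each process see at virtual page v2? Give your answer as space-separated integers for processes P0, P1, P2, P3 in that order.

Op 1: fork(P0) -> P1. 3 ppages; refcounts: pp0:2 pp1:2 pp2:2
Op 2: read(P0, v1) -> 31. No state change.
Op 3: fork(P1) -> P2. 3 ppages; refcounts: pp0:3 pp1:3 pp2:3
Op 4: write(P1, v0, 146). refcount(pp0)=3>1 -> COPY to pp3. 4 ppages; refcounts: pp0:2 pp1:3 pp2:3 pp3:1
Op 5: fork(P2) -> P3. 4 ppages; refcounts: pp0:3 pp1:4 pp2:4 pp3:1
Op 6: write(P0, v0, 193). refcount(pp0)=3>1 -> COPY to pp4. 5 ppages; refcounts: pp0:2 pp1:4 pp2:4 pp3:1 pp4:1
Op 7: write(P3, v1, 153). refcount(pp1)=4>1 -> COPY to pp5. 6 ppages; refcounts: pp0:2 pp1:3 pp2:4 pp3:1 pp4:1 pp5:1
Op 8: write(P2, v0, 106). refcount(pp0)=2>1 -> COPY to pp6. 7 ppages; refcounts: pp0:1 pp1:3 pp2:4 pp3:1 pp4:1 pp5:1 pp6:1
P0: v2 -> pp2 = 31
P1: v2 -> pp2 = 31
P2: v2 -> pp2 = 31
P3: v2 -> pp2 = 31

Answer: 31 31 31 31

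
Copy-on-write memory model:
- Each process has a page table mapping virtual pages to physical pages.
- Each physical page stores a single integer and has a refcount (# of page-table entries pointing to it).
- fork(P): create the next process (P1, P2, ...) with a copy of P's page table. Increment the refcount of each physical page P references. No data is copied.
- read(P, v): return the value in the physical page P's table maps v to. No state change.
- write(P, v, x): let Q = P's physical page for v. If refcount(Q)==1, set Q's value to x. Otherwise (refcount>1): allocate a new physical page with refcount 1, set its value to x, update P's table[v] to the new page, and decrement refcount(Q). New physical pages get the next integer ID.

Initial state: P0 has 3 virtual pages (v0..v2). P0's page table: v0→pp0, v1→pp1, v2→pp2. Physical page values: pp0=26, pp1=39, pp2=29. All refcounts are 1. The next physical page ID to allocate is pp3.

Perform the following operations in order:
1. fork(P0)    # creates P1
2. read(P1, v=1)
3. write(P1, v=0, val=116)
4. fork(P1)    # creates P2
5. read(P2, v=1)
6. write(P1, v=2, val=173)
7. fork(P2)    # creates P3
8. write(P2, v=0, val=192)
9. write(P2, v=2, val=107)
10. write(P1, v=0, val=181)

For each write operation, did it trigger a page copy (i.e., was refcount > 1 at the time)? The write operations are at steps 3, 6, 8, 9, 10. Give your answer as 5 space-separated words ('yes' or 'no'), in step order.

Op 1: fork(P0) -> P1. 3 ppages; refcounts: pp0:2 pp1:2 pp2:2
Op 2: read(P1, v1) -> 39. No state change.
Op 3: write(P1, v0, 116). refcount(pp0)=2>1 -> COPY to pp3. 4 ppages; refcounts: pp0:1 pp1:2 pp2:2 pp3:1
Op 4: fork(P1) -> P2. 4 ppages; refcounts: pp0:1 pp1:3 pp2:3 pp3:2
Op 5: read(P2, v1) -> 39. No state change.
Op 6: write(P1, v2, 173). refcount(pp2)=3>1 -> COPY to pp4. 5 ppages; refcounts: pp0:1 pp1:3 pp2:2 pp3:2 pp4:1
Op 7: fork(P2) -> P3. 5 ppages; refcounts: pp0:1 pp1:4 pp2:3 pp3:3 pp4:1
Op 8: write(P2, v0, 192). refcount(pp3)=3>1 -> COPY to pp5. 6 ppages; refcounts: pp0:1 pp1:4 pp2:3 pp3:2 pp4:1 pp5:1
Op 9: write(P2, v2, 107). refcount(pp2)=3>1 -> COPY to pp6. 7 ppages; refcounts: pp0:1 pp1:4 pp2:2 pp3:2 pp4:1 pp5:1 pp6:1
Op 10: write(P1, v0, 181). refcount(pp3)=2>1 -> COPY to pp7. 8 ppages; refcounts: pp0:1 pp1:4 pp2:2 pp3:1 pp4:1 pp5:1 pp6:1 pp7:1

yes yes yes yes yes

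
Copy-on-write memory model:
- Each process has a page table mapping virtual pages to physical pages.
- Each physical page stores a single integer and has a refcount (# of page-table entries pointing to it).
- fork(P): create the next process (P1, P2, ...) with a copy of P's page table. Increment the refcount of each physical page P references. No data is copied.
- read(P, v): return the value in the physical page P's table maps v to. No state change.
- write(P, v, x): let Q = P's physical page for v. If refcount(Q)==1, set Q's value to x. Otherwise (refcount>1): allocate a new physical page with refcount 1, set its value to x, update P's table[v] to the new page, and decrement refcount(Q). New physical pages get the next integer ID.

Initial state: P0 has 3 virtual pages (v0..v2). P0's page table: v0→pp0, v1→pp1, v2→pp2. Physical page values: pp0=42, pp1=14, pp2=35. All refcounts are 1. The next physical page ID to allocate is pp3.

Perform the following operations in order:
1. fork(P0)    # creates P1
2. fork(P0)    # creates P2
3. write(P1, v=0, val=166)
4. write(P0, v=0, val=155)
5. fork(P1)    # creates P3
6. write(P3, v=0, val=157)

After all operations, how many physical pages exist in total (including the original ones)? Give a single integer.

Answer: 6

Derivation:
Op 1: fork(P0) -> P1. 3 ppages; refcounts: pp0:2 pp1:2 pp2:2
Op 2: fork(P0) -> P2. 3 ppages; refcounts: pp0:3 pp1:3 pp2:3
Op 3: write(P1, v0, 166). refcount(pp0)=3>1 -> COPY to pp3. 4 ppages; refcounts: pp0:2 pp1:3 pp2:3 pp3:1
Op 4: write(P0, v0, 155). refcount(pp0)=2>1 -> COPY to pp4. 5 ppages; refcounts: pp0:1 pp1:3 pp2:3 pp3:1 pp4:1
Op 5: fork(P1) -> P3. 5 ppages; refcounts: pp0:1 pp1:4 pp2:4 pp3:2 pp4:1
Op 6: write(P3, v0, 157). refcount(pp3)=2>1 -> COPY to pp5. 6 ppages; refcounts: pp0:1 pp1:4 pp2:4 pp3:1 pp4:1 pp5:1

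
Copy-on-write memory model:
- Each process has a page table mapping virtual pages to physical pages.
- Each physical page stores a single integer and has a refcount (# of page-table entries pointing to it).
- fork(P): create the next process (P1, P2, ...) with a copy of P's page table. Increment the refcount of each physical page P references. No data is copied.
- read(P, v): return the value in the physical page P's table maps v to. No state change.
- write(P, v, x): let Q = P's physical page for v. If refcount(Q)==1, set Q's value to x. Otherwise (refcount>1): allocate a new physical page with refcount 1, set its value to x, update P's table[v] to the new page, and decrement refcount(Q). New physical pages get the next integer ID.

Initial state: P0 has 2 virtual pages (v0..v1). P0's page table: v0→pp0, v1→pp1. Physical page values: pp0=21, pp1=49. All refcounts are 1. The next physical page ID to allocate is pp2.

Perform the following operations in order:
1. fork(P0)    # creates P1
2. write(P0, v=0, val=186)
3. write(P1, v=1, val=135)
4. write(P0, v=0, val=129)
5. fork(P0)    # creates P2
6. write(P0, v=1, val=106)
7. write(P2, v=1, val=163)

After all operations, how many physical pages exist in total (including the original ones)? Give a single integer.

Op 1: fork(P0) -> P1. 2 ppages; refcounts: pp0:2 pp1:2
Op 2: write(P0, v0, 186). refcount(pp0)=2>1 -> COPY to pp2. 3 ppages; refcounts: pp0:1 pp1:2 pp2:1
Op 3: write(P1, v1, 135). refcount(pp1)=2>1 -> COPY to pp3. 4 ppages; refcounts: pp0:1 pp1:1 pp2:1 pp3:1
Op 4: write(P0, v0, 129). refcount(pp2)=1 -> write in place. 4 ppages; refcounts: pp0:1 pp1:1 pp2:1 pp3:1
Op 5: fork(P0) -> P2. 4 ppages; refcounts: pp0:1 pp1:2 pp2:2 pp3:1
Op 6: write(P0, v1, 106). refcount(pp1)=2>1 -> COPY to pp4. 5 ppages; refcounts: pp0:1 pp1:1 pp2:2 pp3:1 pp4:1
Op 7: write(P2, v1, 163). refcount(pp1)=1 -> write in place. 5 ppages; refcounts: pp0:1 pp1:1 pp2:2 pp3:1 pp4:1

Answer: 5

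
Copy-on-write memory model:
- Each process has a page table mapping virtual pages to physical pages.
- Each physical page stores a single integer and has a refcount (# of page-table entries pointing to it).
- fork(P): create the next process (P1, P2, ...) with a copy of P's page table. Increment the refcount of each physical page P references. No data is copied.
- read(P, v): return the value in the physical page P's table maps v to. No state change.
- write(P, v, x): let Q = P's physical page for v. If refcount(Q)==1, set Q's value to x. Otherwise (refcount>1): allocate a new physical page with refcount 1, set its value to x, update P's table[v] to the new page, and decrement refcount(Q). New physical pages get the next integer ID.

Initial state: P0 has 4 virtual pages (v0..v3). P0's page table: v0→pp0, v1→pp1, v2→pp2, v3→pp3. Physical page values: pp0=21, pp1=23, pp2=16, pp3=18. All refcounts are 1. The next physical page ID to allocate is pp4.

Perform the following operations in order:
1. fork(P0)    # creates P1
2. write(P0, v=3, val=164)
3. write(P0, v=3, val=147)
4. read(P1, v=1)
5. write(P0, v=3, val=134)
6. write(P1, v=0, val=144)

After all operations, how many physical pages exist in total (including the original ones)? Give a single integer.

Op 1: fork(P0) -> P1. 4 ppages; refcounts: pp0:2 pp1:2 pp2:2 pp3:2
Op 2: write(P0, v3, 164). refcount(pp3)=2>1 -> COPY to pp4. 5 ppages; refcounts: pp0:2 pp1:2 pp2:2 pp3:1 pp4:1
Op 3: write(P0, v3, 147). refcount(pp4)=1 -> write in place. 5 ppages; refcounts: pp0:2 pp1:2 pp2:2 pp3:1 pp4:1
Op 4: read(P1, v1) -> 23. No state change.
Op 5: write(P0, v3, 134). refcount(pp4)=1 -> write in place. 5 ppages; refcounts: pp0:2 pp1:2 pp2:2 pp3:1 pp4:1
Op 6: write(P1, v0, 144). refcount(pp0)=2>1 -> COPY to pp5. 6 ppages; refcounts: pp0:1 pp1:2 pp2:2 pp3:1 pp4:1 pp5:1

Answer: 6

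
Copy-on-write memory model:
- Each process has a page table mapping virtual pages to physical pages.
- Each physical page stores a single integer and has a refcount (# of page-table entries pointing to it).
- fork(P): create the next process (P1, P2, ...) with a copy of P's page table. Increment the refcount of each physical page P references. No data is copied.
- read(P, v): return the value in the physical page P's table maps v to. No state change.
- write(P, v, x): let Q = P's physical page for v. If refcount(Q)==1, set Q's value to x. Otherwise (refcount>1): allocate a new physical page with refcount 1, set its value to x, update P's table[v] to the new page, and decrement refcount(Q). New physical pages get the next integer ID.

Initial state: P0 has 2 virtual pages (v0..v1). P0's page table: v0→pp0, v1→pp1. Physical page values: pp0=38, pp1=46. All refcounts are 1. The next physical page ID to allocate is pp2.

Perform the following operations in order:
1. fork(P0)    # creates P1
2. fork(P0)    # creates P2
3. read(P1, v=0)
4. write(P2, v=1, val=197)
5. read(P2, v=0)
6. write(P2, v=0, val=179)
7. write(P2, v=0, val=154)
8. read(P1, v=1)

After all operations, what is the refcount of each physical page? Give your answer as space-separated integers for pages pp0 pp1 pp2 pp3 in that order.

Op 1: fork(P0) -> P1. 2 ppages; refcounts: pp0:2 pp1:2
Op 2: fork(P0) -> P2. 2 ppages; refcounts: pp0:3 pp1:3
Op 3: read(P1, v0) -> 38. No state change.
Op 4: write(P2, v1, 197). refcount(pp1)=3>1 -> COPY to pp2. 3 ppages; refcounts: pp0:3 pp1:2 pp2:1
Op 5: read(P2, v0) -> 38. No state change.
Op 6: write(P2, v0, 179). refcount(pp0)=3>1 -> COPY to pp3. 4 ppages; refcounts: pp0:2 pp1:2 pp2:1 pp3:1
Op 7: write(P2, v0, 154). refcount(pp3)=1 -> write in place. 4 ppages; refcounts: pp0:2 pp1:2 pp2:1 pp3:1
Op 8: read(P1, v1) -> 46. No state change.

Answer: 2 2 1 1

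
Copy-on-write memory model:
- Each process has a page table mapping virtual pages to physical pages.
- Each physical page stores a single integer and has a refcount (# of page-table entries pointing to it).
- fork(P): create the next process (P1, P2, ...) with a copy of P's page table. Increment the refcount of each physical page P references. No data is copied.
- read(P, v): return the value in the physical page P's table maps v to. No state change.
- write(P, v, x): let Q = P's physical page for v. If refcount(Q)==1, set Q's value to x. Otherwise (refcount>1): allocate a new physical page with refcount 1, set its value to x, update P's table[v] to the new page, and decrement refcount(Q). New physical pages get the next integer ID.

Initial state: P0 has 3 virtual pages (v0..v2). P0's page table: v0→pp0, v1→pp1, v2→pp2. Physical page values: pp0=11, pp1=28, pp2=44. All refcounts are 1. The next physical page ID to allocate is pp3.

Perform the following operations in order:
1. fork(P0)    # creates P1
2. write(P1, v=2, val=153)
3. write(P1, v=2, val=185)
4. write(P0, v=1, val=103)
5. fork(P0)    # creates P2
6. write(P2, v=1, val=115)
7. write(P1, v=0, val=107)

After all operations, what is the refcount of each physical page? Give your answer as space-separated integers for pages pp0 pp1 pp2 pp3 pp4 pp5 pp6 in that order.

Answer: 2 1 2 1 1 1 1

Derivation:
Op 1: fork(P0) -> P1. 3 ppages; refcounts: pp0:2 pp1:2 pp2:2
Op 2: write(P1, v2, 153). refcount(pp2)=2>1 -> COPY to pp3. 4 ppages; refcounts: pp0:2 pp1:2 pp2:1 pp3:1
Op 3: write(P1, v2, 185). refcount(pp3)=1 -> write in place. 4 ppages; refcounts: pp0:2 pp1:2 pp2:1 pp3:1
Op 4: write(P0, v1, 103). refcount(pp1)=2>1 -> COPY to pp4. 5 ppages; refcounts: pp0:2 pp1:1 pp2:1 pp3:1 pp4:1
Op 5: fork(P0) -> P2. 5 ppages; refcounts: pp0:3 pp1:1 pp2:2 pp3:1 pp4:2
Op 6: write(P2, v1, 115). refcount(pp4)=2>1 -> COPY to pp5. 6 ppages; refcounts: pp0:3 pp1:1 pp2:2 pp3:1 pp4:1 pp5:1
Op 7: write(P1, v0, 107). refcount(pp0)=3>1 -> COPY to pp6. 7 ppages; refcounts: pp0:2 pp1:1 pp2:2 pp3:1 pp4:1 pp5:1 pp6:1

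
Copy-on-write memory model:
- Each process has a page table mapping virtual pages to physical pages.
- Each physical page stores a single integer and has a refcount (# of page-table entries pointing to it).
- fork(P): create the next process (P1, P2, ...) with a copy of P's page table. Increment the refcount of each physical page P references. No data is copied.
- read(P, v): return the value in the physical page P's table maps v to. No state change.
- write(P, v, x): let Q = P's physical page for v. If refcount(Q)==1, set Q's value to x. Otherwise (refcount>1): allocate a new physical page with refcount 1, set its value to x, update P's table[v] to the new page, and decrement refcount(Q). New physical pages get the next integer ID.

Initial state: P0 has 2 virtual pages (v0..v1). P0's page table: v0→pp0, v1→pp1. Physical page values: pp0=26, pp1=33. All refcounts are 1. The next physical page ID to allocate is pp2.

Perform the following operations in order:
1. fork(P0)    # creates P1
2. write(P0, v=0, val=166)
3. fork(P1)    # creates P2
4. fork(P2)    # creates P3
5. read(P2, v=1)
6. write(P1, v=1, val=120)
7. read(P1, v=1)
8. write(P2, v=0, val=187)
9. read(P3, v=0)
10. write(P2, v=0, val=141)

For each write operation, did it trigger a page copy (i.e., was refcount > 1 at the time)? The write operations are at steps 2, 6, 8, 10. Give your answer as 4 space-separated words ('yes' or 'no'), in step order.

Op 1: fork(P0) -> P1. 2 ppages; refcounts: pp0:2 pp1:2
Op 2: write(P0, v0, 166). refcount(pp0)=2>1 -> COPY to pp2. 3 ppages; refcounts: pp0:1 pp1:2 pp2:1
Op 3: fork(P1) -> P2. 3 ppages; refcounts: pp0:2 pp1:3 pp2:1
Op 4: fork(P2) -> P3. 3 ppages; refcounts: pp0:3 pp1:4 pp2:1
Op 5: read(P2, v1) -> 33. No state change.
Op 6: write(P1, v1, 120). refcount(pp1)=4>1 -> COPY to pp3. 4 ppages; refcounts: pp0:3 pp1:3 pp2:1 pp3:1
Op 7: read(P1, v1) -> 120. No state change.
Op 8: write(P2, v0, 187). refcount(pp0)=3>1 -> COPY to pp4. 5 ppages; refcounts: pp0:2 pp1:3 pp2:1 pp3:1 pp4:1
Op 9: read(P3, v0) -> 26. No state change.
Op 10: write(P2, v0, 141). refcount(pp4)=1 -> write in place. 5 ppages; refcounts: pp0:2 pp1:3 pp2:1 pp3:1 pp4:1

yes yes yes no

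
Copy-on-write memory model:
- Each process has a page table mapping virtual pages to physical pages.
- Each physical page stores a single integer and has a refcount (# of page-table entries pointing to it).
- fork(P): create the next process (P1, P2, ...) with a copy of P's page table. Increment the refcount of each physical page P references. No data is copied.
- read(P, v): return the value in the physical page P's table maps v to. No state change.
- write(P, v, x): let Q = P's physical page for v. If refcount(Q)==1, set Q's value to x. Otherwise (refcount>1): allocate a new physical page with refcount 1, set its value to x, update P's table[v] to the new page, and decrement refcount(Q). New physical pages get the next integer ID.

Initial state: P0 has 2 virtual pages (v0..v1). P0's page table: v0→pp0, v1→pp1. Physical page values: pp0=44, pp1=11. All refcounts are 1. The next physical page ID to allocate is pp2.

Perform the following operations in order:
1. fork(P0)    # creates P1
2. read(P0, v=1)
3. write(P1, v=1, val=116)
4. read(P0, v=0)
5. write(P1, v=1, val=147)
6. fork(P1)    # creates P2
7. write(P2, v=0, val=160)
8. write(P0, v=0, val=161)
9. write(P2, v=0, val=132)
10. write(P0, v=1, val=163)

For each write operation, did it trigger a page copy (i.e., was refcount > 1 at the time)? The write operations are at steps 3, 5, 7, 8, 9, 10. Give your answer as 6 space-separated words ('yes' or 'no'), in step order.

Op 1: fork(P0) -> P1. 2 ppages; refcounts: pp0:2 pp1:2
Op 2: read(P0, v1) -> 11. No state change.
Op 3: write(P1, v1, 116). refcount(pp1)=2>1 -> COPY to pp2. 3 ppages; refcounts: pp0:2 pp1:1 pp2:1
Op 4: read(P0, v0) -> 44. No state change.
Op 5: write(P1, v1, 147). refcount(pp2)=1 -> write in place. 3 ppages; refcounts: pp0:2 pp1:1 pp2:1
Op 6: fork(P1) -> P2. 3 ppages; refcounts: pp0:3 pp1:1 pp2:2
Op 7: write(P2, v0, 160). refcount(pp0)=3>1 -> COPY to pp3. 4 ppages; refcounts: pp0:2 pp1:1 pp2:2 pp3:1
Op 8: write(P0, v0, 161). refcount(pp0)=2>1 -> COPY to pp4. 5 ppages; refcounts: pp0:1 pp1:1 pp2:2 pp3:1 pp4:1
Op 9: write(P2, v0, 132). refcount(pp3)=1 -> write in place. 5 ppages; refcounts: pp0:1 pp1:1 pp2:2 pp3:1 pp4:1
Op 10: write(P0, v1, 163). refcount(pp1)=1 -> write in place. 5 ppages; refcounts: pp0:1 pp1:1 pp2:2 pp3:1 pp4:1

yes no yes yes no no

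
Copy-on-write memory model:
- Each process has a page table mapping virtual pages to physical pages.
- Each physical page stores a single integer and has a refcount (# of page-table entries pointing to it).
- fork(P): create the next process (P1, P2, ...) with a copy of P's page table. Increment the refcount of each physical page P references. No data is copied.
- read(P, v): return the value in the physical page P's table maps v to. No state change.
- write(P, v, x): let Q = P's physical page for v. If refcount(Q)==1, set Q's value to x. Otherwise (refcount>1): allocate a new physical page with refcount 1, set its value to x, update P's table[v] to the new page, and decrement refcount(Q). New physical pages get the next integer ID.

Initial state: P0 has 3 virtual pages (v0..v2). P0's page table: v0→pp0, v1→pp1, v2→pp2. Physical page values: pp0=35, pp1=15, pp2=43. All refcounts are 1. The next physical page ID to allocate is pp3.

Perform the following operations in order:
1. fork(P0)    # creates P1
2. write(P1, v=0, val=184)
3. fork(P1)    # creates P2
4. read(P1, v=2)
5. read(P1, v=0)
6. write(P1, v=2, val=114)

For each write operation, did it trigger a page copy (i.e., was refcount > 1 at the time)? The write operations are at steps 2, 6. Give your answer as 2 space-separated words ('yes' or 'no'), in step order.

Op 1: fork(P0) -> P1. 3 ppages; refcounts: pp0:2 pp1:2 pp2:2
Op 2: write(P1, v0, 184). refcount(pp0)=2>1 -> COPY to pp3. 4 ppages; refcounts: pp0:1 pp1:2 pp2:2 pp3:1
Op 3: fork(P1) -> P2. 4 ppages; refcounts: pp0:1 pp1:3 pp2:3 pp3:2
Op 4: read(P1, v2) -> 43. No state change.
Op 5: read(P1, v0) -> 184. No state change.
Op 6: write(P1, v2, 114). refcount(pp2)=3>1 -> COPY to pp4. 5 ppages; refcounts: pp0:1 pp1:3 pp2:2 pp3:2 pp4:1

yes yes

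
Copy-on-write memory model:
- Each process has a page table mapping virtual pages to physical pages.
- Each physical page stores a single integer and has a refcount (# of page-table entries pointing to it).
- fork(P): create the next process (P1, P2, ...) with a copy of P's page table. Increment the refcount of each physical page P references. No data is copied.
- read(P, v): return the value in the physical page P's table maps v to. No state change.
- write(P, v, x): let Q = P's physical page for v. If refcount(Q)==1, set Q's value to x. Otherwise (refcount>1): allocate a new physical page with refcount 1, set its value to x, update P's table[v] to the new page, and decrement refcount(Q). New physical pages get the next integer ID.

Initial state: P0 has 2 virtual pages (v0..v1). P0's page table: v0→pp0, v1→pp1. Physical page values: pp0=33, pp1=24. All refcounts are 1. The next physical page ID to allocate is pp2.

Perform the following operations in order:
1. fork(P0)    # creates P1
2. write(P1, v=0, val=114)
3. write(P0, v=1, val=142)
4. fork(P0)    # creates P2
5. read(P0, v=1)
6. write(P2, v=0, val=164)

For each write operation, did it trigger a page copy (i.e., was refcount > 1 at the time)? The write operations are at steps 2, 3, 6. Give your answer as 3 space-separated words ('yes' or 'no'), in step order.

Op 1: fork(P0) -> P1. 2 ppages; refcounts: pp0:2 pp1:2
Op 2: write(P1, v0, 114). refcount(pp0)=2>1 -> COPY to pp2. 3 ppages; refcounts: pp0:1 pp1:2 pp2:1
Op 3: write(P0, v1, 142). refcount(pp1)=2>1 -> COPY to pp3. 4 ppages; refcounts: pp0:1 pp1:1 pp2:1 pp3:1
Op 4: fork(P0) -> P2. 4 ppages; refcounts: pp0:2 pp1:1 pp2:1 pp3:2
Op 5: read(P0, v1) -> 142. No state change.
Op 6: write(P2, v0, 164). refcount(pp0)=2>1 -> COPY to pp4. 5 ppages; refcounts: pp0:1 pp1:1 pp2:1 pp3:2 pp4:1

yes yes yes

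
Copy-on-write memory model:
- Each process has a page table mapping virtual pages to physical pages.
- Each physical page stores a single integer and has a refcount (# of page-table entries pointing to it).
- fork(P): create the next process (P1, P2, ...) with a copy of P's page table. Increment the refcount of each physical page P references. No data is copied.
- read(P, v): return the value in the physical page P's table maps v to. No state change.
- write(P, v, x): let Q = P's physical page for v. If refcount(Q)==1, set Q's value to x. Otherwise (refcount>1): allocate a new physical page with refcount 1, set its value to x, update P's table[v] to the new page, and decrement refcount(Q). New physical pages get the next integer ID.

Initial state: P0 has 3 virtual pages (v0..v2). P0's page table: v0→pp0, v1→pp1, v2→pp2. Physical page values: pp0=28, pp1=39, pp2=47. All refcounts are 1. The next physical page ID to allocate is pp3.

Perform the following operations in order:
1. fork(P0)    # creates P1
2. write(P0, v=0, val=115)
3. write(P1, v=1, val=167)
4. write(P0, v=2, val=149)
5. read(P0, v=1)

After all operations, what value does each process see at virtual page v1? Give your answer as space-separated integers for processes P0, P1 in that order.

Answer: 39 167

Derivation:
Op 1: fork(P0) -> P1. 3 ppages; refcounts: pp0:2 pp1:2 pp2:2
Op 2: write(P0, v0, 115). refcount(pp0)=2>1 -> COPY to pp3. 4 ppages; refcounts: pp0:1 pp1:2 pp2:2 pp3:1
Op 3: write(P1, v1, 167). refcount(pp1)=2>1 -> COPY to pp4. 5 ppages; refcounts: pp0:1 pp1:1 pp2:2 pp3:1 pp4:1
Op 4: write(P0, v2, 149). refcount(pp2)=2>1 -> COPY to pp5. 6 ppages; refcounts: pp0:1 pp1:1 pp2:1 pp3:1 pp4:1 pp5:1
Op 5: read(P0, v1) -> 39. No state change.
P0: v1 -> pp1 = 39
P1: v1 -> pp4 = 167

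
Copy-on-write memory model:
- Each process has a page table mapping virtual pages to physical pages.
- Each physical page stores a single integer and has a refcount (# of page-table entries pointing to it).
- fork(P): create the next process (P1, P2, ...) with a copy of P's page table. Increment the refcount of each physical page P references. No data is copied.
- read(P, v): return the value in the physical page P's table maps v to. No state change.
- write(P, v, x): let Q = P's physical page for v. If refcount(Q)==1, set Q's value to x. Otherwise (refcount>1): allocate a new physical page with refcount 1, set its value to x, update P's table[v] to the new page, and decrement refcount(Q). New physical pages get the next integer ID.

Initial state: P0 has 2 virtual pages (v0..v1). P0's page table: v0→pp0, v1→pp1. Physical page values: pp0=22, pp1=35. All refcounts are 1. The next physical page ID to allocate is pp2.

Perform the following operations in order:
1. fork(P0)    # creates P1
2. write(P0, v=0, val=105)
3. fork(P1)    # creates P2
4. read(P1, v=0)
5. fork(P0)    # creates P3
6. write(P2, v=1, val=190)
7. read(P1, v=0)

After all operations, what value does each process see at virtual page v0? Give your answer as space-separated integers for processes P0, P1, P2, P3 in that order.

Op 1: fork(P0) -> P1. 2 ppages; refcounts: pp0:2 pp1:2
Op 2: write(P0, v0, 105). refcount(pp0)=2>1 -> COPY to pp2. 3 ppages; refcounts: pp0:1 pp1:2 pp2:1
Op 3: fork(P1) -> P2. 3 ppages; refcounts: pp0:2 pp1:3 pp2:1
Op 4: read(P1, v0) -> 22. No state change.
Op 5: fork(P0) -> P3. 3 ppages; refcounts: pp0:2 pp1:4 pp2:2
Op 6: write(P2, v1, 190). refcount(pp1)=4>1 -> COPY to pp3. 4 ppages; refcounts: pp0:2 pp1:3 pp2:2 pp3:1
Op 7: read(P1, v0) -> 22. No state change.
P0: v0 -> pp2 = 105
P1: v0 -> pp0 = 22
P2: v0 -> pp0 = 22
P3: v0 -> pp2 = 105

Answer: 105 22 22 105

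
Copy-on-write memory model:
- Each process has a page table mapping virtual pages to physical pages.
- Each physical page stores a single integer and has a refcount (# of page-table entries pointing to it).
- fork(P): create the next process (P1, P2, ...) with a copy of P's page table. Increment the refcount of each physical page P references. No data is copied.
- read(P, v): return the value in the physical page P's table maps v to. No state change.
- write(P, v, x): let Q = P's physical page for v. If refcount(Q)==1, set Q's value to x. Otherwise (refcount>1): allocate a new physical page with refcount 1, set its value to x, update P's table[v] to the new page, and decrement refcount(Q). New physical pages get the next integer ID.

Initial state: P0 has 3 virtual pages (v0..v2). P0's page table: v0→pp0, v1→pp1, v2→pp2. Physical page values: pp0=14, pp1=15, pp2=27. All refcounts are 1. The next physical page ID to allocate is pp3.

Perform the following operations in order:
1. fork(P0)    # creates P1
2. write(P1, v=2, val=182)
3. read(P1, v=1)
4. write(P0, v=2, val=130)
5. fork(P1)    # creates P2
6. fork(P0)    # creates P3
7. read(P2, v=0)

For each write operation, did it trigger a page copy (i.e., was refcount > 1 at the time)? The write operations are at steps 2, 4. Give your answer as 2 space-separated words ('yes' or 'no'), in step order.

Op 1: fork(P0) -> P1. 3 ppages; refcounts: pp0:2 pp1:2 pp2:2
Op 2: write(P1, v2, 182). refcount(pp2)=2>1 -> COPY to pp3. 4 ppages; refcounts: pp0:2 pp1:2 pp2:1 pp3:1
Op 3: read(P1, v1) -> 15. No state change.
Op 4: write(P0, v2, 130). refcount(pp2)=1 -> write in place. 4 ppages; refcounts: pp0:2 pp1:2 pp2:1 pp3:1
Op 5: fork(P1) -> P2. 4 ppages; refcounts: pp0:3 pp1:3 pp2:1 pp3:2
Op 6: fork(P0) -> P3. 4 ppages; refcounts: pp0:4 pp1:4 pp2:2 pp3:2
Op 7: read(P2, v0) -> 14. No state change.

yes no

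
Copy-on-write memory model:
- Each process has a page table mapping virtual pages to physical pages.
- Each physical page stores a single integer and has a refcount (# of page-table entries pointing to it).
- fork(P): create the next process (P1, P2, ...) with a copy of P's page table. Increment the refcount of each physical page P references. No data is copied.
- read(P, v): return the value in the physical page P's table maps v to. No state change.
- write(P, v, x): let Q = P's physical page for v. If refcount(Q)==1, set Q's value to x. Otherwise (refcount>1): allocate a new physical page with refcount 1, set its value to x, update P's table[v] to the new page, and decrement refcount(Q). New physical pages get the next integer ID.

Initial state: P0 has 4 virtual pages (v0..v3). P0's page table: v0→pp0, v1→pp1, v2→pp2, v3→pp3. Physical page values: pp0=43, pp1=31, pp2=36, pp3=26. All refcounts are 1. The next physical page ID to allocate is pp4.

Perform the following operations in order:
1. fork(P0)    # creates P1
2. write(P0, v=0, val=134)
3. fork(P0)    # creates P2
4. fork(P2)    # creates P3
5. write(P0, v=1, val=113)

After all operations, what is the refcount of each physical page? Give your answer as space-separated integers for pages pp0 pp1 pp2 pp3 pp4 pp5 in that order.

Op 1: fork(P0) -> P1. 4 ppages; refcounts: pp0:2 pp1:2 pp2:2 pp3:2
Op 2: write(P0, v0, 134). refcount(pp0)=2>1 -> COPY to pp4. 5 ppages; refcounts: pp0:1 pp1:2 pp2:2 pp3:2 pp4:1
Op 3: fork(P0) -> P2. 5 ppages; refcounts: pp0:1 pp1:3 pp2:3 pp3:3 pp4:2
Op 4: fork(P2) -> P3. 5 ppages; refcounts: pp0:1 pp1:4 pp2:4 pp3:4 pp4:3
Op 5: write(P0, v1, 113). refcount(pp1)=4>1 -> COPY to pp5. 6 ppages; refcounts: pp0:1 pp1:3 pp2:4 pp3:4 pp4:3 pp5:1

Answer: 1 3 4 4 3 1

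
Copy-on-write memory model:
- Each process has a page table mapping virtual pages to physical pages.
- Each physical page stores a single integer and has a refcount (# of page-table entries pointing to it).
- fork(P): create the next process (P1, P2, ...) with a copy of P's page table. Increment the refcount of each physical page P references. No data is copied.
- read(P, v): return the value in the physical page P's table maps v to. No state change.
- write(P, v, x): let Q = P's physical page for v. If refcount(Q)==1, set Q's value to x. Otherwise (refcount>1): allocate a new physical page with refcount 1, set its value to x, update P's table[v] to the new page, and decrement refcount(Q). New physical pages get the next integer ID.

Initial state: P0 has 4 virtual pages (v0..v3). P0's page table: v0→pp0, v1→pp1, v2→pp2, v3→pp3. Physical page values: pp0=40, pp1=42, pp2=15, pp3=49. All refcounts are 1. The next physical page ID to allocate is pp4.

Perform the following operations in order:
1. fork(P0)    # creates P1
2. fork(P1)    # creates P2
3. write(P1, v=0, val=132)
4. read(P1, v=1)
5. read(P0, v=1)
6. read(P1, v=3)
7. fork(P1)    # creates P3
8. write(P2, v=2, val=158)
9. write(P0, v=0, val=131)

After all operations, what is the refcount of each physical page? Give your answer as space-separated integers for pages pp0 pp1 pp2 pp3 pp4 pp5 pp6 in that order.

Op 1: fork(P0) -> P1. 4 ppages; refcounts: pp0:2 pp1:2 pp2:2 pp3:2
Op 2: fork(P1) -> P2. 4 ppages; refcounts: pp0:3 pp1:3 pp2:3 pp3:3
Op 3: write(P1, v0, 132). refcount(pp0)=3>1 -> COPY to pp4. 5 ppages; refcounts: pp0:2 pp1:3 pp2:3 pp3:3 pp4:1
Op 4: read(P1, v1) -> 42. No state change.
Op 5: read(P0, v1) -> 42. No state change.
Op 6: read(P1, v3) -> 49. No state change.
Op 7: fork(P1) -> P3. 5 ppages; refcounts: pp0:2 pp1:4 pp2:4 pp3:4 pp4:2
Op 8: write(P2, v2, 158). refcount(pp2)=4>1 -> COPY to pp5. 6 ppages; refcounts: pp0:2 pp1:4 pp2:3 pp3:4 pp4:2 pp5:1
Op 9: write(P0, v0, 131). refcount(pp0)=2>1 -> COPY to pp6. 7 ppages; refcounts: pp0:1 pp1:4 pp2:3 pp3:4 pp4:2 pp5:1 pp6:1

Answer: 1 4 3 4 2 1 1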